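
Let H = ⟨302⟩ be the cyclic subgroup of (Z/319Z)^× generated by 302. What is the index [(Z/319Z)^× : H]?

14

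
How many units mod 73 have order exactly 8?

4

φ(73) = 73 − 1 = 72 = 2^3 · 3^2.
Since (Z/73Z)^× is cyclic of order 72, the number of elements of order d is φ(d) when d | 72 and 0 otherwise.
8 = 2^3 divides 72, and φ(8) = 4.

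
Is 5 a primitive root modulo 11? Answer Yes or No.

No

φ(11) = 11 − 1 = 10 = 2 · 5.
Test 5^(10/q) mod 11 for each prime factor q of 10:
5^5 ≡ 1 (mod 11)  [q = 2: ≡ 1 ✗]
5^2 ≡ 3 (mod 11)  [q = 5: ≢ 1 ✓]
5^5 ≡ 1 shows ord(5) | 5, strictly less than φ(11); not a primitive root.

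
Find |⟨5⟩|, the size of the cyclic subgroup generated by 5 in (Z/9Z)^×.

ord(5) | φ(9) = φ(3^2) = 3·(3−1) = 6 = 2 · 3.
Divisors of 6: 1, 2, 3, 6.
Check 5^d mod 9 for each divisor in increasing order:
5^1 ≡ 5 (mod 9)
5^2 ≡ 7 (mod 9)
5^3 ≡ 8 (mod 9)
5^6 ≡ 1 (mod 9) ✓
Hence ord(5) = 6.

6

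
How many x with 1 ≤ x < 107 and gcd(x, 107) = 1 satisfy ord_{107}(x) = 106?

φ(107) = 107 − 1 = 106 = 2 · 53.
(Z/107Z)^× is cyclic (|G| = 106); a cyclic group of order m has exactly φ(d) elements of each order d | m, and none otherwise.
106 = 2 · 53 divides 106, and φ(106) = 52.

52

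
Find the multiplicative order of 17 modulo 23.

Since 17 ∈ (Z/23Z)^×, its order divides φ(23) = 23 − 1 = 22 = 2 · 11.
Divisors of 22: 1, 2, 11, 22.
Test each divisor d:
17^1 ≡ 17 (mod 23)
17^2 ≡ 13 (mod 23)
17^11 ≡ 22 (mod 23)
17^22 ≡ 1 (mod 23) ✓
The smallest such exponent is 22, so the order of 17 is 22.

22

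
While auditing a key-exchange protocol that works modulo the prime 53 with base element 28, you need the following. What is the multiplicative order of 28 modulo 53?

13

By Lagrange's theorem, ord_53(28) divides φ(53) = 53 − 1 = 52 = 2^2 · 13.
Divisors of 52: 1, 2, 4, 13, 26, 52.
Evaluate successive powers at the divisors of 52:
28^1 ≡ 28 (mod 53)
28^2 ≡ 42 (mod 53)
28^4 ≡ 15 (mod 53)
28^13 ≡ 1 (mod 53) ✓
The smallest such exponent is 13, so the order of 28 is 13.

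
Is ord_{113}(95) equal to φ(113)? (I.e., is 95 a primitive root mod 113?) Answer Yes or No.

φ(113) = 113 − 1 = 112 = 2^4 · 7.
95 is a primitive root mod 113 iff 95^(φ(113)/q) ≢ 1 for every prime q | φ(113), i.e. q ∈ {2, 7}.
95^56 ≡ 1 (mod 113)  [q = 2: ≡ 1 ✗]
95^16 ≡ 1 (mod 113)  [q = 7: ≡ 1 ✗]
95^56 ≡ 1 shows ord(95) | 56, strictly less than φ(113); not a primitive root.

No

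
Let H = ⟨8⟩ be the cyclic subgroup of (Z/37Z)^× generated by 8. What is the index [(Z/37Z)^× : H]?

The order of 8 must divide φ(37) = 37 − 1 = 36 = 2^2 · 3^2.
Divisors of 36: 1, 2, 3, 4, 6, 9, 12, 18, 36.
Evaluate successive powers at the divisors of 36:
8^1 ≡ 8
8^2 ≡ 27
8^3 ≡ 31
8^4 ≡ 26
8^6 ≡ 36
8^9 ≡ 6
8^12 ≡ 1
Thus |⟨8⟩| = ord(8) = 12.
Index = |(Z/37Z)^×| / |⟨8⟩| = 36 / 12 = 3.

3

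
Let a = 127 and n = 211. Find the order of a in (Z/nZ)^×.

210

ord(127) | φ(211) = 211 − 1 = 210 = 2 · 3 · 5 · 7.
Divisors of 210: 1, 2, 3, 5, 6, 7, 10, 14, 15, 21, 30, 35, 42, 70, 105, 210.
Compute 127^d (mod 211) for the divisors d until we hit 1:
127^1 ≡ 127
127^2 ≡ 93
127^3 ≡ 206
127^5 ≡ 168
127^6 ≡ 25
127^7 ≡ 10
127^10 ≡ 161
127^14 ≡ 100
127^15 ≡ 40
127^21 ≡ 156
127^30 ≡ 123
127^35 ≡ 197
127^42 ≡ 71
127^70 ≡ 196
127^105 ≡ 210
127^210 ≡ 1
Hence ord(127) = 210.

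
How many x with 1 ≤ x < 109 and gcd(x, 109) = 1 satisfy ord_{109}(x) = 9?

6

φ(109) = 109 − 1 = 108 = 2^2 · 3^3.
(Z/109Z)^× is cyclic (|G| = 108); a cyclic group of order m has exactly φ(d) elements of each order d | m, and none otherwise.
9 = 3^2 divides 108, and φ(9) = 6.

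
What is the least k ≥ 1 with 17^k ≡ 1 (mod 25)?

By Lagrange's theorem, ord_25(17) divides φ(25) = φ(5^2) = 5·(5−1) = 20 = 2^2 · 5.
Divisors of 20: 1, 2, 4, 5, 10, 20.
Evaluate successive powers at the divisors of 20:
17^1 ≡ 17 (mod 25)
17^2 ≡ 14 (mod 25)
17^4 ≡ 21 (mod 25)
17^5 ≡ 7 (mod 25)
17^10 ≡ 24 (mod 25)
17^20 ≡ 1 (mod 25) ✓
So ord_25(17) = 20.

20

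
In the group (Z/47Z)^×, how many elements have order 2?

φ(47) = 47 − 1 = 46 = 2 · 23.
In a cyclic group of order 46, there are φ(d) elements of order d for each divisor d of 46, and zero for non-divisors.
2 | 46, and φ(2) = 2 − 1 = 1.

1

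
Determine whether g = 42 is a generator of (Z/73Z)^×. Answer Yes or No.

Yes

φ(73) = 73 − 1 = 72 = 2^3 · 3^2.
An element g generates (Z/73Z)^× iff g^(72/q) ≢ 1 (mod 73) for each prime q ∈ {2, 3}.
42^36 ≡ 72 (mod 73)  [q = 2: ≢ 1 ✓]
42^24 ≡ 64 (mod 73)  [q = 3: ≢ 1 ✓]
Every test exponent gives a nontrivial residue, hence 42 generates the full group.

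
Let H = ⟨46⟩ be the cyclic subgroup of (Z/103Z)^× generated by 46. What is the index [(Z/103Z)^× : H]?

34

By Lagrange's theorem, ord_103(46) divides φ(103) = 103 − 1 = 102 = 2 · 3 · 17.
Divisors of 102: 1, 2, 3, 6, 17, 34, 51, 102.
Compute 46^d (mod 103) for the divisors d until we hit 1:
46^1 ≡ 46 (mod 103)
46^2 ≡ 56 (mod 103)
46^3 ≡ 1 (mod 103) ✓
So ord_103(46) = 3, hence |⟨46⟩| = 3.
Index = |(Z/103Z)^×| / |⟨46⟩| = 102 / 3 = 34.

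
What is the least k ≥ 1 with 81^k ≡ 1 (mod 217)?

15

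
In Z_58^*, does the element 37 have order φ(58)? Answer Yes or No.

Yes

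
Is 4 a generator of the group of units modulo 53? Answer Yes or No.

No

φ(53) = 53 − 1 = 52 = 2^2 · 13.
Test 4^(52/q) mod 53 for each prime factor q of 52:
4^26 ≡ 1 (mod 53)  [q = 2: ≡ 1 ✗]
4^4 ≡ 44 (mod 53)  [q = 13: ≢ 1 ✓]
Since 4^26 ≡ 1, the order of 4 divides 26 < 52, so 4 is not a primitive root.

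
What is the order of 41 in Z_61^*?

10

By Lagrange's theorem, ord_61(41) divides φ(61) = 61 − 1 = 60 = 2^2 · 3 · 5.
Divisors of 60: 1, 2, 3, 4, 5, 6, 10, 12, 15, 20, 30, 60.
Evaluate successive powers at the divisors of 60:
41^1 ≡ 41
41^2 ≡ 34
41^3 ≡ 52
41^4 ≡ 58
41^5 ≡ 60
41^6 ≡ 20
41^10 ≡ 1
The smallest such exponent is 10, so the order of 41 is 10.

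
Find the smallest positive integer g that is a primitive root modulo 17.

3

φ(17) = 17 − 1 = 16 = 2^4.
g is a primitive root iff g^(16/q) ≢ 1 (mod 17) for each prime q ∈ {2}.
g = 2: 2^8 ≡ 1 — hits 1, so not a primitive root.
g = 3: 3^8 ≡ 16 — none is 1, so 3 is a primitive root.
So 3 is the smallest generator of (Z/17Z)^×.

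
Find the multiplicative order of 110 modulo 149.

The order of 110 must divide φ(149) = 149 − 1 = 148 = 2^2 · 37.
Divisors of 148: 1, 2, 4, 37, 74, 148.
Test each divisor d:
110^1 ≡ 110 (mod 149)
110^2 ≡ 31 (mod 149)
110^4 ≡ 67 (mod 149)
110^37 ≡ 148 (mod 149)
110^74 ≡ 1 (mod 149) ✓
The smallest such exponent is 74, so the order of 110 is 74.

74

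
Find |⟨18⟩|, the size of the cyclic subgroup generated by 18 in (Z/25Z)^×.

The order of 18 must divide φ(25) = φ(5^2) = 5·(5−1) = 20 = 2^2 · 5.
Divisors of 20: 1, 2, 4, 5, 10, 20.
Test each divisor d:
18^1 ≡ 18 (mod 25)
18^2 ≡ 24 (mod 25)
18^4 ≡ 1 (mod 25) ✓
The smallest such exponent is 4, so the order of 18 is 4.

4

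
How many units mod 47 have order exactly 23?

22

φ(47) = 47 − 1 = 46 = 2 · 23.
Since (Z/47Z)^× is cyclic of order 46, the number of elements of order d is φ(d) when d | 46 and 0 otherwise.
23 | 46, and φ(23) = 23 − 1 = 22.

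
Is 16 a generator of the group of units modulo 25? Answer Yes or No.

φ(25) = φ(5^2) = 5·(5−1) = 20 = 2^2 · 5.
An element g generates (Z/25Z)^× iff g^(20/q) ≢ 1 (mod 25) for each prime q ∈ {2, 5}.
16^10 ≡ 1 (mod 25)  [q = 2: ≡ 1 ✗]
16^4 ≡ 11 (mod 25)  [q = 5: ≢ 1 ✓]
16^10 ≡ 1 shows ord(16) | 10, strictly less than φ(25); not a primitive root.

No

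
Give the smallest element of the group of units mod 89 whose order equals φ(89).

3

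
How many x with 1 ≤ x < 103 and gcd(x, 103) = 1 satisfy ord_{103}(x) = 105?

0

φ(103) = 103 − 1 = 102 = 2 · 3 · 17.
(Z/103Z)^× is cyclic (|G| = 102); a cyclic group of order m has exactly φ(d) elements of each order d | m, and none otherwise.
105 does not divide 102, so no element of (Z/103Z)^× has order 105.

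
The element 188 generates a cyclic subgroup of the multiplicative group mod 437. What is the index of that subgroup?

4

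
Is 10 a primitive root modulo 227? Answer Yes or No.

No

φ(227) = 227 − 1 = 226 = 2 · 113.
Test 10^(226/q) mod 227 for each prime factor q of 226:
10^113 ≡ 1 (mod 227)  [q = 2: ≡ 1 ✗]
10^2 ≡ 100 (mod 227)  [q = 113: ≢ 1 ✓]
Since 10^113 ≡ 1, the order of 10 divides 113 < 226, so 10 is not a primitive root.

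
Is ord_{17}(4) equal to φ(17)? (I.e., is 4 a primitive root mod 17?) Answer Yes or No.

No

φ(17) = 17 − 1 = 16 = 2^4.
4 is a primitive root mod 17 iff 4^(φ(17)/q) ≢ 1 for every prime q | φ(17), i.e. q ∈ {2}.
4^8 ≡ 1 (mod 17)  [q = 2: ≡ 1 ✗]
Since 4^8 ≡ 1, the order of 4 divides 8 < 16, so 4 is not a primitive root.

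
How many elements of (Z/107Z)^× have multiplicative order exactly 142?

φ(107) = 107 − 1 = 106 = 2 · 53.
Since (Z/107Z)^× is cyclic of order 106, the number of elements of order d is φ(d) when d | 106 and 0 otherwise.
142 does not divide 106, so no element of (Z/107Z)^× has order 142.

0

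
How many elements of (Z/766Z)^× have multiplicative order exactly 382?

190

φ(766) = φ(2)·φ(383) = 1·382 = 382 = 2 · 191.
In a cyclic group of order 382, there are φ(d) elements of order d for each divisor d of 382, and zero for non-divisors.
382 = 2 · 191 divides 382, and φ(382) = 190.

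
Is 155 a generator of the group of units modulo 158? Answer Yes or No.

No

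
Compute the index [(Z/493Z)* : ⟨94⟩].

8

ord(94) | φ(493) = φ(17·29) = (17−1)·(29−1) = 16·28 = 448 = 2^6 · 7.
Divisors of 448: 1, 2, 4, 7, 8, 14, 16, 28, 32, 56, 64, 112, 224, 448.
Check 94^d mod 493 for each divisor in increasing order:
94^1 ≡ 94 (mod 493)
94^2 ≡ 455 (mod 493)
94^4 ≡ 458 (mod 493)
94^7 ≡ 291 (mod 493)
94^8 ≡ 239 (mod 493)
94^14 ≡ 378 (mod 493)
94^16 ≡ 426 (mod 493)
94^28 ≡ 407 (mod 493)
94^32 ≡ 52 (mod 493)
94^56 ≡ 1 (mod 493) ✓
The order of 94 is 56, so the subgroup it generates has 56 elements.
Index = |(Z/493Z)^×| / |⟨94⟩| = 448 / 56 = 8.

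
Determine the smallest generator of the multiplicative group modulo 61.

2

φ(61) = 61 − 1 = 60 = 2^2 · 3 · 5.
g is a primitive root iff g^(60/q) ≢ 1 (mod 61) for each prime q ∈ {2, 3, 5}.
g = 2: 2^30 ≡ 60; 2^20 ≡ 47; 2^12 ≡ 9 — none is 1, so 2 is a primitive root.
So 2 is the smallest generator of (Z/61Z)^×.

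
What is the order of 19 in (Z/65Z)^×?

Since 19 ∈ (Z/65Z)^×, its order divides φ(65) = φ(5·13) = (5−1)·(13−1) = 4·12 = 48 = 2^4 · 3.
Divisors of 48: 1, 2, 3, 4, 6, 8, 12, 16, 24, 48.
Test each divisor d:
19^1 ≡ 19
19^2 ≡ 36
19^3 ≡ 34
19^4 ≡ 61
19^6 ≡ 51
19^8 ≡ 16
19^12 ≡ 1
Hence ord(19) = 12.

12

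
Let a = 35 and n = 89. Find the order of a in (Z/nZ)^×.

88

The order of 35 must divide φ(89) = 89 − 1 = 88 = 2^3 · 11.
Divisors of 88: 1, 2, 4, 8, 11, 22, 44, 88.
Compute 35^d (mod 89) for the divisors d until we hit 1:
35^1 ≡ 35
35^2 ≡ 68
35^4 ≡ 85
35^8 ≡ 16
35^11 ≡ 77
35^22 ≡ 55
35^44 ≡ 88
35^88 ≡ 1
The smallest such exponent is 88, so the order of 35 is 88.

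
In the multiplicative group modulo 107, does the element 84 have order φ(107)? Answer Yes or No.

φ(107) = 107 − 1 = 106 = 2 · 53.
Test 84^(106/q) mod 107 for each prime factor q of 106:
84^53 ≡ 106 (mod 107)  [q = 2: ≢ 1 ✓]
84^2 ≡ 101 (mod 107)  [q = 53: ≢ 1 ✓]
Every test exponent gives a nontrivial residue, hence 84 generates the full group.

Yes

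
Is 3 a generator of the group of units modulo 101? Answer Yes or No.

φ(101) = 101 − 1 = 100 = 2^2 · 5^2.
It suffices to check that the order of 3 is not a proper divisor of 100: compute 3^(100/q) for q ∈ {2, 5}.
3^50 ≡ 100 (mod 101)  [q = 2: ≢ 1 ✓]
3^20 ≡ 84 (mod 101)  [q = 5: ≢ 1 ✓]
Every test exponent gives a nontrivial residue, hence 3 generates the full group.

Yes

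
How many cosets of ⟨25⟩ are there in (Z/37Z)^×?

By Lagrange's theorem, ord_37(25) divides φ(37) = 37 − 1 = 36 = 2^2 · 3^2.
Divisors of 36: 1, 2, 3, 4, 6, 9, 12, 18, 36.
Evaluate successive powers at the divisors of 36:
25^1 ≡ 25 (mod 37)
25^2 ≡ 33 (mod 37)
25^3 ≡ 11 (mod 37)
25^4 ≡ 16 (mod 37)
25^6 ≡ 10 (mod 37)
25^9 ≡ 36 (mod 37)
25^12 ≡ 26 (mod 37)
25^18 ≡ 1 (mod 37) ✓
So ord_37(25) = 18, hence |⟨25⟩| = 18.
Index = |(Z/37Z)^×| / |⟨25⟩| = 36 / 18 = 2.

2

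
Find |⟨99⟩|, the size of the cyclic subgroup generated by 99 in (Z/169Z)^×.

Since 99 ∈ (Z/169Z)^×, its order divides φ(169) = φ(13^2) = 13·(13−1) = 156 = 2^2 · 3 · 13.
Divisors of 156: 1, 2, 3, 4, 6, 12, 13, 26, 39, 52, 78, 156.
Check 99^d mod 169 for each divisor in increasing order:
99^1 ≡ 99 (mod 169)
99^2 ≡ 168 (mod 169)
99^3 ≡ 70 (mod 169)
99^4 ≡ 1 (mod 169) ✓
So ord_169(99) = 4.

4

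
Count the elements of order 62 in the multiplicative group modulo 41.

0

φ(41) = 41 − 1 = 40 = 2^3 · 5.
(Z/41Z)^× is cyclic (|G| = 40); a cyclic group of order m has exactly φ(d) elements of each order d | m, and none otherwise.
Here 40 is not a multiple of 62, so there are no elements of order 62.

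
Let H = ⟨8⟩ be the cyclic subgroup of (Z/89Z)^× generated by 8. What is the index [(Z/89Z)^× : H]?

ord(8) | φ(89) = 89 − 1 = 88 = 2^3 · 11.
Divisors of 88: 1, 2, 4, 8, 11, 22, 44, 88.
Check 8^d mod 89 for each divisor in increasing order:
8^1 ≡ 8
8^2 ≡ 64
8^4 ≡ 2
8^8 ≡ 4
8^11 ≡ 1
The order of 8 is 11, so the subgroup it generates has 11 elements.
The index is φ(89) / ord(8) = 88 / 11 = 8.

8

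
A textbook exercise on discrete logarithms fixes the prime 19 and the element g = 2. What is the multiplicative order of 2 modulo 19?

By Lagrange's theorem, ord_19(2) divides φ(19) = 19 − 1 = 18 = 2 · 3^2.
Divisors of 18: 1, 2, 3, 6, 9, 18.
Compute 2^d (mod 19) for the divisors d until we hit 1:
2^1 ≡ 2 (mod 19)
2^2 ≡ 4 (mod 19)
2^3 ≡ 8 (mod 19)
2^6 ≡ 7 (mod 19)
2^9 ≡ 18 (mod 19)
2^18 ≡ 1 (mod 19) ✓
Hence ord(2) = 18.

18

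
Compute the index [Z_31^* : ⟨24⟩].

1

ord(24) | φ(31) = 31 − 1 = 30 = 2 · 3 · 5.
Divisors of 30: 1, 2, 3, 5, 6, 10, 15, 30.
Compute 24^d (mod 31) for the divisors d until we hit 1:
24^1 ≡ 24 (mod 31)
24^2 ≡ 18 (mod 31)
24^3 ≡ 29 (mod 31)
24^5 ≡ 26 (mod 31)
24^6 ≡ 4 (mod 31)
24^10 ≡ 25 (mod 31)
24^15 ≡ 30 (mod 31)
24^30 ≡ 1 (mod 31) ✓
Thus |⟨24⟩| = ord(24) = 30.
Index = |(Z/31Z)^×| / |⟨24⟩| = 30 / 30 = 1.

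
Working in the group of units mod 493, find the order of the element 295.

Since 295 ∈ (Z/493Z)^×, its order divides φ(493) = φ(17·29) = (17−1)·(29−1) = 16·28 = 448 = 2^6 · 7.
Divisors of 448: 1, 2, 4, 7, 8, 14, 16, 28, 32, 56, 64, 112, 224, 448.
Check 295^d mod 493 for each divisor in increasing order:
295^1 ≡ 295
295^2 ≡ 257
295^4 ≡ 480
295^7 ≡ 405
295^8 ≡ 169
295^14 ≡ 349
295^16 ≡ 460
295^28 ≡ 30
295^32 ≡ 103
295^56 ≡ 407
295^64 ≡ 256
295^112 ≡ 1
So ord_493(295) = 112.

112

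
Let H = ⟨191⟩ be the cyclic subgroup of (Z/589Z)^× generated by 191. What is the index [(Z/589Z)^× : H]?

ord(191) | φ(589) = φ(19·31) = (19−1)·(31−1) = 18·30 = 540 = 2^2 · 3^3 · 5.
Divisors of 540: 1, 2, 3, 4, 5, 6, 9, 10, 12, 15, 18, 20, 27, 30, 36, 45, 54, 60, 90, 108, 135, 180, 270, 540.
Test each divisor d:
191^1 ≡ 191 (mod 589)
191^2 ≡ 552 (mod 589)
191^3 ≡ 1 (mod 589) ✓
Thus |⟨191⟩| = ord(191) = 3.
The index is φ(589) / ord(191) = 540 / 3 = 180.

180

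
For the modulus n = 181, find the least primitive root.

φ(181) = 181 − 1 = 180 = 2^2 · 3^2 · 5.
Test candidates g = 2, 3, … against the prime factors q ∈ {2, 3, 5} of φ(181): g is a generator iff g^(180/q) ≢ 1 for every such q.
g = 2: 2^90 ≡ 180; 2^60 ≡ 48; 2^36 ≡ 59 — none is 1, so 2 is a primitive root.
The smallest primitive root modulo 181 is 2.

2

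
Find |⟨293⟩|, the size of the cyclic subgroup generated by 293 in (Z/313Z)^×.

ord(293) | φ(313) = 313 − 1 = 312 = 2^3 · 3 · 13.
Divisors of 312: 1, 2, 3, 4, 6, 8, 12, 13, 24, 26, 39, 52, 78, 104, 156, 312.
Check 293^d mod 313 for each divisor in increasing order:
293^1 ≡ 293 (mod 313)
293^2 ≡ 87 (mod 313)
293^3 ≡ 138 (mod 313)
293^4 ≡ 57 (mod 313)
293^6 ≡ 264 (mod 313)
293^8 ≡ 119 (mod 313)
293^12 ≡ 210 (mod 313)
293^13 ≡ 182 (mod 313)
293^24 ≡ 280 (mod 313)
293^26 ≡ 259 (mod 313)
293^39 ≡ 188 (mod 313)
293^52 ≡ 99 (mod 313)
293^78 ≡ 288 (mod 313)
293^104 ≡ 98 (mod 313)
293^156 ≡ 312 (mod 313)
293^312 ≡ 1 (mod 313) ✓
So ord_313(293) = 312.

312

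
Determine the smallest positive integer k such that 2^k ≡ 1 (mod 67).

ord(2) | φ(67) = 67 − 1 = 66 = 2 · 3 · 11.
Divisors of 66: 1, 2, 3, 6, 11, 22, 33, 66.
Test each divisor d:
2^1 ≡ 2
2^2 ≡ 4
2^3 ≡ 8
2^6 ≡ 64
2^11 ≡ 38
2^22 ≡ 37
2^33 ≡ 66
2^66 ≡ 1
Hence ord(2) = 66.

66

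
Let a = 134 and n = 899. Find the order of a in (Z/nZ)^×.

ord(134) | φ(899) = φ(29·31) = (29−1)·(31−1) = 28·30 = 840 = 2^3 · 3 · 5 · 7.
Divisors of 840: 1, 2, 3, 4, 5, 6, 7, 8, 10, 12, 14, 15, 20, 21, 24, 28, 30, 35, 40, 42, 56, 60, 70, 84, 105, 120, 140, 168, 210, 280, 420, 840.
Test each divisor d:
134^1 ≡ 134 (mod 899)
134^2 ≡ 875 (mod 899)
134^3 ≡ 380 (mod 899)
134^4 ≡ 576 (mod 899)
134^5 ≡ 769 (mod 899)
134^6 ≡ 560 (mod 899)
134^7 ≡ 423 (mod 899)
134^8 ≡ 45 (mod 899)
134^10 ≡ 718 (mod 899)
134^12 ≡ 748 (mod 899)
134^14 ≡ 28 (mod 899)
134^15 ≡ 156 (mod 899)
134^20 ≡ 397 (mod 899)
134^21 ≡ 157 (mod 899)
134^24 ≡ 326 (mod 899)
134^28 ≡ 784 (mod 899)
134^30 ≡ 63 (mod 899)
134^35 ≡ 800 (mod 899)
134^40 ≡ 284 (mod 899)
134^42 ≡ 376 (mod 899)
134^56 ≡ 639 (mod 899)
134^60 ≡ 373 (mod 899)
134^70 ≡ 811 (mod 899)
134^84 ≡ 233 (mod 899)
134^105 ≡ 621 (mod 899)
134^120 ≡ 683 (mod 899)
134^140 ≡ 552 (mod 899)
134^168 ≡ 349 (mod 899)
134^210 ≡ 869 (mod 899)
134^280 ≡ 842 (mod 899)
134^420 ≡ 1 (mod 899) ✓
Hence ord(134) = 420.

420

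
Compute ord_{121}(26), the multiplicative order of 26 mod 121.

55

ord(26) | φ(121) = φ(11^2) = 11·(11−1) = 110 = 2 · 5 · 11.
Divisors of 110: 1, 2, 5, 10, 11, 22, 55, 110.
Compute 26^d (mod 121) for the divisors d until we hit 1:
26^1 ≡ 26
26^2 ≡ 71
26^5 ≡ 23
26^10 ≡ 45
26^11 ≡ 81
26^22 ≡ 27
26^55 ≡ 1
So ord_121(26) = 55.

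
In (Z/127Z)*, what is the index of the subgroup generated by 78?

1

ord(78) | φ(127) = 127 − 1 = 126 = 2 · 3^2 · 7.
Divisors of 126: 1, 2, 3, 6, 7, 9, 14, 18, 21, 42, 63, 126.
Check 78^d mod 127 for each divisor in increasing order:
78^1 ≡ 78 (mod 127)
78^2 ≡ 115 (mod 127)
78^3 ≡ 80 (mod 127)
78^6 ≡ 50 (mod 127)
78^7 ≡ 90 (mod 127)
78^9 ≡ 63 (mod 127)
78^14 ≡ 99 (mod 127)
78^18 ≡ 32 (mod 127)
78^21 ≡ 20 (mod 127)
78^42 ≡ 19 (mod 127)
78^63 ≡ 126 (mod 127)
78^126 ≡ 1 (mod 127) ✓
The order of 78 is 126, so the subgroup it generates has 126 elements.
[(Z/127Z)^× : ⟨78⟩] = 126/126 = 1.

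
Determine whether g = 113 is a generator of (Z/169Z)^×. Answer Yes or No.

No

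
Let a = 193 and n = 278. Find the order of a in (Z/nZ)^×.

69

By Lagrange's theorem, ord_278(193) divides φ(278) = φ(2)·φ(139) = 1·138 = 138 = 2 · 3 · 23.
Divisors of 138: 1, 2, 3, 6, 23, 46, 69, 138.
Evaluate successive powers at the divisors of 138:
193^1 ≡ 193 (mod 278)
193^2 ≡ 275 (mod 278)
193^3 ≡ 255 (mod 278)
193^6 ≡ 251 (mod 278)
193^23 ≡ 181 (mod 278)
193^46 ≡ 235 (mod 278)
193^69 ≡ 1 (mod 278) ✓
Therefore the multiplicative order of 193 modulo 278 is 69.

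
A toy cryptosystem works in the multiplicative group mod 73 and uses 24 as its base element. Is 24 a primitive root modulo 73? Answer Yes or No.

No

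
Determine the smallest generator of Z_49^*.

φ(49) = φ(7^2) = 7·(7−1) = 42 = 2 · 3 · 7.
g is a primitive root iff g^(42/q) ≢ 1 (mod 49) for each prime q ∈ {2, 3, 7}.
g = 2: 2^21 ≡ 1 — hits 1, so not a primitive root.
g = 3: 3^21 ≡ 48; 3^14 ≡ 30; 3^6 ≡ 43 — none is 1, so 3 is a primitive root.
So 3 is the smallest generator of (Z/49Z)^×.

3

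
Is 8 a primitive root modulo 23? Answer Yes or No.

No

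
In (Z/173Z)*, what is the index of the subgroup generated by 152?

4

Since 152 ∈ (Z/173Z)^×, its order divides φ(173) = 173 − 1 = 172 = 2^2 · 43.
Divisors of 172: 1, 2, 4, 43, 86, 172.
Compute 152^d (mod 173) for the divisors d until we hit 1:
152^1 ≡ 152 (mod 173)
152^2 ≡ 95 (mod 173)
152^4 ≡ 29 (mod 173)
152^43 ≡ 1 (mod 173) ✓
The order of 152 is 43, so the subgroup it generates has 43 elements.
Index = |(Z/173Z)^×| / |⟨152⟩| = 172 / 43 = 4.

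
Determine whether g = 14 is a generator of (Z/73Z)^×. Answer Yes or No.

Yes

φ(73) = 73 − 1 = 72 = 2^3 · 3^2.
Test 14^(72/q) mod 73 for each prime factor q of 72:
14^36 ≡ 72 (mod 73)  [q = 2: ≢ 1 ✓]
14^24 ≡ 64 (mod 73)  [q = 3: ≢ 1 ✓]
Every test exponent gives a nontrivial residue, hence 14 generates the full group.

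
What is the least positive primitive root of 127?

φ(127) = 127 − 1 = 126 = 2 · 3^2 · 7.
g is a primitive root iff g^(126/q) ≢ 1 (mod 127) for each prime q ∈ {2, 3, 7}.
g = 2: 2^63 ≡ 1 — hits 1, so not a primitive root.
g = 3: 3^63 ≡ 126; 3^42 ≡ 107; 3^18 ≡ 4 — none is 1, so 3 is a primitive root.
Hence the least primitive root of 127 is 3.

3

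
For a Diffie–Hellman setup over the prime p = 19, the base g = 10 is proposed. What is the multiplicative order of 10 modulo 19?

18

The order of 10 must divide φ(19) = 19 − 1 = 18 = 2 · 3^2.
Divisors of 18: 1, 2, 3, 6, 9, 18.
Test each divisor d:
10^1 ≡ 10
10^2 ≡ 5
10^3 ≡ 12
10^6 ≡ 11
10^9 ≡ 18
10^18 ≡ 1
Hence ord(10) = 18.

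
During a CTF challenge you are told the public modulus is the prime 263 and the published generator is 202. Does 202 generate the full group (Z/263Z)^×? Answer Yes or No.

φ(263) = 263 − 1 = 262 = 2 · 131.
202 is a primitive root mod 263 iff 202^(φ(263)/q) ≢ 1 for every prime q | φ(263), i.e. q ∈ {2, 131}.
202^131 ≡ 262 (mod 263)  [q = 2: ≢ 1 ✓]
202^2 ≡ 39 (mod 263)  [q = 131: ≢ 1 ✓]
All checks pass, so 202 has order 262 and is a primitive root modulo 263.

Yes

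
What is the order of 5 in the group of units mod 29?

14

ord(5) | φ(29) = 29 − 1 = 28 = 2^2 · 7.
Divisors of 28: 1, 2, 4, 7, 14, 28.
Check 5^d mod 29 for each divisor in increasing order:
5^1 ≡ 5 (mod 29)
5^2 ≡ 25 (mod 29)
5^4 ≡ 16 (mod 29)
5^7 ≡ 28 (mod 29)
5^14 ≡ 1 (mod 29) ✓
Hence ord(5) = 14.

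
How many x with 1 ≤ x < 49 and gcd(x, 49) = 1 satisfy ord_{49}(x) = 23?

φ(49) = φ(7^2) = 7·(7−1) = 42 = 2 · 3 · 7.
In a cyclic group of order 42, there are φ(d) elements of order d for each divisor d of 42, and zero for non-divisors.
23 does not divide 42, so no element of (Z/49Z)^× has order 23.

0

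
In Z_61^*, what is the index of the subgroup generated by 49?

The order of 49 must divide φ(61) = 61 − 1 = 60 = 2^2 · 3 · 5.
Divisors of 60: 1, 2, 3, 4, 5, 6, 10, 12, 15, 20, 30, 60.
Test each divisor d:
49^1 ≡ 49 (mod 61)
49^2 ≡ 22 (mod 61)
49^3 ≡ 41 (mod 61)
49^4 ≡ 57 (mod 61)
49^5 ≡ 48 (mod 61)
49^6 ≡ 34 (mod 61)
49^10 ≡ 47 (mod 61)
49^12 ≡ 58 (mod 61)
49^15 ≡ 60 (mod 61)
49^20 ≡ 13 (mod 61)
49^30 ≡ 1 (mod 61) ✓
Thus |⟨49⟩| = ord(49) = 30.
[(Z/61Z)^× : ⟨49⟩] = 60/30 = 2.

2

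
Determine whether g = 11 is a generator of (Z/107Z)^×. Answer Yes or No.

No

φ(107) = 107 − 1 = 106 = 2 · 53.
Test 11^(106/q) mod 107 for each prime factor q of 106:
11^53 ≡ 1 (mod 107)  [q = 2: ≡ 1 ✗]
11^2 ≡ 14 (mod 107)  [q = 53: ≢ 1 ✓]
The check at q = 2 fails, so 11 generates a proper subgroup.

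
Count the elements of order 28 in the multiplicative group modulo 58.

φ(58) = φ(2)·φ(29) = 1·28 = 28 = 2^2 · 7.
In a cyclic group of order 28, there are φ(d) elements of order d for each divisor d of 28, and zero for non-divisors.
28 = 2^2 · 7 divides 28, and φ(28) = 12.

12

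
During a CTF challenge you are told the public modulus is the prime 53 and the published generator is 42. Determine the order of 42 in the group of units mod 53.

ord(42) | φ(53) = 53 − 1 = 52 = 2^2 · 13.
Divisors of 52: 1, 2, 4, 13, 26, 52.
Check 42^d mod 53 for each divisor in increasing order:
42^1 ≡ 42 (mod 53)
42^2 ≡ 15 (mod 53)
42^4 ≡ 13 (mod 53)
42^13 ≡ 1 (mod 53) ✓
The smallest such exponent is 13, so the order of 42 is 13.

13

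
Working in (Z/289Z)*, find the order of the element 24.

272

ord(24) | φ(289) = φ(17^2) = 17·(17−1) = 272 = 2^4 · 17.
Divisors of 272: 1, 2, 4, 8, 16, 17, 34, 68, 136, 272.
Test each divisor d:
24^1 ≡ 24
24^2 ≡ 287
24^4 ≡ 4
24^8 ≡ 16
24^16 ≡ 256
24^17 ≡ 75
24^34 ≡ 134
24^68 ≡ 38
24^136 ≡ 288
24^272 ≡ 1
Therefore the multiplicative order of 24 modulo 289 is 272.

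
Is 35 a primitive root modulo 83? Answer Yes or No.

Yes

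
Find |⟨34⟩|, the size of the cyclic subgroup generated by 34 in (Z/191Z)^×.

95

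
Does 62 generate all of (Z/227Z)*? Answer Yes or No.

φ(227) = 227 − 1 = 226 = 2 · 113.
An element g generates (Z/227Z)^× iff g^(226/q) ≢ 1 (mod 227) for each prime q ∈ {2, 113}.
62^113 ≡ 1 (mod 227)  [q = 2: ≡ 1 ✗]
62^2 ≡ 212 (mod 227)  [q = 113: ≢ 1 ✓]
Since 62^113 ≡ 1, the order of 62 divides 113 < 226, so 62 is not a primitive root.

No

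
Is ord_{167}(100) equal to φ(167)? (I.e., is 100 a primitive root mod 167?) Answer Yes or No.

No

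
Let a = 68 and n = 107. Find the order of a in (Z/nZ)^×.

The order of 68 must divide φ(107) = 107 − 1 = 106 = 2 · 53.
Divisors of 106: 1, 2, 53, 106.
Evaluate successive powers at the divisors of 106:
68^1 ≡ 68
68^2 ≡ 23
68^53 ≡ 106
68^106 ≡ 1
Therefore the multiplicative order of 68 modulo 107 is 106.

106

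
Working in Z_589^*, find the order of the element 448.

The order of 448 must divide φ(589) = φ(19·31) = (19−1)·(31−1) = 18·30 = 540 = 2^2 · 3^3 · 5.
Divisors of 540: 1, 2, 3, 4, 5, 6, 9, 10, 12, 15, 18, 20, 27, 30, 36, 45, 54, 60, 90, 108, 135, 180, 270, 540.
Check 448^d mod 589 for each divisor in increasing order:
448^1 ≡ 448 (mod 589)
448^2 ≡ 444 (mod 589)
448^3 ≡ 419 (mod 589)
448^4 ≡ 410 (mod 589)
448^5 ≡ 501 (mod 589)
448^6 ≡ 39 (mod 589)
448^9 ≡ 438 (mod 589)
448^10 ≡ 87 (mod 589)
448^12 ≡ 343 (mod 589)
448^15 ≡ 1 (mod 589) ✓
The smallest such exponent is 15, so the order of 448 is 15.

15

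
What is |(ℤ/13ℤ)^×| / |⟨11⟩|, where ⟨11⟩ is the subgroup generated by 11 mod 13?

1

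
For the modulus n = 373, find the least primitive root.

φ(373) = 373 − 1 = 372 = 2^2 · 3 · 31.
g is a primitive root iff g^(372/q) ≢ 1 (mod 373) for each prime q ∈ {2, 3, 31}.
g = 2: 2^186 ≡ 372; 2^124 ≡ 284; 2^12 ≡ 366 — none is 1, so 2 is a primitive root.
Hence the least primitive root of 373 is 2.

2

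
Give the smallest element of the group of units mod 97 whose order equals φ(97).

φ(97) = 97 − 1 = 96 = 2^5 · 3.
g is a primitive root iff g^(96/q) ≢ 1 (mod 97) for each prime q ∈ {2, 3}.
g = 2: 2^48 ≡ 1 — hits 1, so not a primitive root.
g = 3: 3^48 ≡ 1 — hits 1, so not a primitive root.
g = 4: 4^48 ≡ 1 — hits 1, so not a primitive root.
g = 5: 5^48 ≡ 96; 5^32 ≡ 35 — none is 1, so 5 is a primitive root.
Hence the least primitive root of 97 is 5.

5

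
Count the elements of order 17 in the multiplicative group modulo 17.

0

φ(17) = 17 − 1 = 16 = 2^4.
(Z/17Z)^× is cyclic (|G| = 16); a cyclic group of order m has exactly φ(d) elements of each order d | m, and none otherwise.
Here 16 is not a multiple of 17, so there are no elements of order 17.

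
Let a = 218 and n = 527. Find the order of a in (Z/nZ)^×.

16

ord(218) | φ(527) = φ(17·31) = (17−1)·(31−1) = 16·30 = 480 = 2^5 · 3 · 5.
Divisors of 480: 1, 2, 3, 4, 5, 6, 8, 10, 12, 15, 16, 20, 24, 30, 32, 40, 48, 60, 80, 96, 120, 160, 240, 480.
Test each divisor d:
218^1 ≡ 218 (mod 527)
218^2 ≡ 94 (mod 527)
218^3 ≡ 466 (mod 527)
218^4 ≡ 404 (mod 527)
218^5 ≡ 63 (mod 527)
218^6 ≡ 32 (mod 527)
218^8 ≡ 373 (mod 527)
218^10 ≡ 280 (mod 527)
218^12 ≡ 497 (mod 527)
218^15 ≡ 249 (mod 527)
218^16 ≡ 1 (mod 527) ✓
So ord_527(218) = 16.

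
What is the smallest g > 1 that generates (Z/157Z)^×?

φ(157) = 157 − 1 = 156 = 2^2 · 3 · 13.
g is a primitive root iff g^(156/q) ≢ 1 (mod 157) for each prime q ∈ {2, 3, 13}.
g = 2: 2^78 ≡ 156; 2^52 ≡ 1 — hits 1, so not a primitive root.
g = 3: 3^78 ≡ 1 — hits 1, so not a primitive root.
g = 4: 4^78 ≡ 1 — hits 1, so not a primitive root.
g = 5: 5^78 ≡ 156; 5^52 ≡ 12; 5^12 ≡ 130 — none is 1, so 5 is a primitive root.
So 5 is the smallest generator of (Z/157Z)^×.

5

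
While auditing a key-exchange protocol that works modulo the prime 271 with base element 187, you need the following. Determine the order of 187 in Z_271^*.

5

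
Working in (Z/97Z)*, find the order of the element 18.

16

ord(18) | φ(97) = 97 − 1 = 96 = 2^5 · 3.
Divisors of 96: 1, 2, 3, 4, 6, 8, 12, 16, 24, 32, 48, 96.
Evaluate successive powers at the divisors of 96:
18^1 ≡ 18
18^2 ≡ 33
18^3 ≡ 12
18^4 ≡ 22
18^6 ≡ 47
18^8 ≡ 96
18^12 ≡ 75
18^16 ≡ 1
Therefore the multiplicative order of 18 modulo 97 is 16.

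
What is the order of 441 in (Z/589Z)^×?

45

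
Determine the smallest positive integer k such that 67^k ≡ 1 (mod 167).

Since 67 ∈ (Z/167Z)^×, its order divides φ(167) = 167 − 1 = 166 = 2 · 83.
Divisors of 166: 1, 2, 83, 166.
Check 67^d mod 167 for each divisor in increasing order:
67^1 ≡ 67 (mod 167)
67^2 ≡ 147 (mod 167)
67^83 ≡ 166 (mod 167)
67^166 ≡ 1 (mod 167) ✓
The smallest such exponent is 166, so the order of 67 is 166.

166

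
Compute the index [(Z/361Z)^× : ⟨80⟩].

The order of 80 must divide φ(361) = φ(19^2) = 19·(19−1) = 342 = 2 · 3^2 · 19.
Divisors of 342: 1, 2, 3, 6, 9, 18, 19, 38, 57, 114, 171, 342.
Evaluate successive powers at the divisors of 342:
80^1 ≡ 80 (mod 361)
80^2 ≡ 263 (mod 361)
80^3 ≡ 102 (mod 361)
80^6 ≡ 296 (mod 361)
80^9 ≡ 229 (mod 361)
80^18 ≡ 96 (mod 361)
80^19 ≡ 99 (mod 361)
80^38 ≡ 54 (mod 361)
80^57 ≡ 292 (mod 361)
80^114 ≡ 68 (mod 361)
80^171 ≡ 1 (mod 361) ✓
So ord_361(80) = 171, hence |⟨80⟩| = 171.
[(Z/361Z)^× : ⟨80⟩] = 342/171 = 2.

2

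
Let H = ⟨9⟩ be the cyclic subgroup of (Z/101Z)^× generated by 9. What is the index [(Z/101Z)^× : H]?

ord(9) | φ(101) = 101 − 1 = 100 = 2^2 · 5^2.
Divisors of 100: 1, 2, 4, 5, 10, 20, 25, 50, 100.
Compute 9^d (mod 101) for the divisors d until we hit 1:
9^1 ≡ 9 (mod 101)
9^2 ≡ 81 (mod 101)
9^4 ≡ 97 (mod 101)
9^5 ≡ 65 (mod 101)
9^10 ≡ 84 (mod 101)
9^20 ≡ 87 (mod 101)
9^25 ≡ 100 (mod 101)
9^50 ≡ 1 (mod 101) ✓
Thus |⟨9⟩| = ord(9) = 50.
[(Z/101Z)^× : ⟨9⟩] = 100/50 = 2.

2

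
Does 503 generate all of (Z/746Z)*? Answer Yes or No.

No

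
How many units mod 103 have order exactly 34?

16

φ(103) = 103 − 1 = 102 = 2 · 3 · 17.
(Z/103Z)^× is cyclic (|G| = 102); a cyclic group of order m has exactly φ(d) elements of each order d | m, and none otherwise.
34 = 2 · 17 divides 102, and φ(34) = 16.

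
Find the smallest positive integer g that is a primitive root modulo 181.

φ(181) = 181 − 1 = 180 = 2^2 · 3^2 · 5.
g is a primitive root iff g^(180/q) ≢ 1 (mod 181) for each prime q ∈ {2, 3, 5}.
g = 2: 2^90 ≡ 180; 2^60 ≡ 48; 2^36 ≡ 59 — none is 1, so 2 is a primitive root.
Hence the least primitive root of 181 is 2.

2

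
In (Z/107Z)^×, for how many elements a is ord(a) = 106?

52

φ(107) = 107 − 1 = 106 = 2 · 53.
In a cyclic group of order 106, there are φ(d) elements of order d for each divisor d of 106, and zero for non-divisors.
106 = 2 · 53 divides 106, and φ(106) = 52.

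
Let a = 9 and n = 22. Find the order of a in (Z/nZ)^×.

By Lagrange's theorem, ord_22(9) divides φ(22) = φ(2)·φ(11) = 1·10 = 10 = 2 · 5.
Divisors of 10: 1, 2, 5, 10.
Test each divisor d:
9^1 ≡ 9 (mod 22)
9^2 ≡ 15 (mod 22)
9^5 ≡ 1 (mod 22) ✓
So ord_22(9) = 5.

5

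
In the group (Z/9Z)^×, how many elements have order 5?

0

φ(9) = φ(3^2) = 3·(3−1) = 6 = 2 · 3.
Since (Z/9Z)^× is cyclic of order 6, the number of elements of order d is φ(d) when d | 6 and 0 otherwise.
Here 6 is not a multiple of 5, so there are no elements of order 5.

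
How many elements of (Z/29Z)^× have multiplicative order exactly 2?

1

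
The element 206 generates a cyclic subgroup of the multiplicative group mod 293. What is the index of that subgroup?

4

By Lagrange's theorem, ord_293(206) divides φ(293) = 293 − 1 = 292 = 2^2 · 73.
Divisors of 292: 1, 2, 4, 73, 146, 292.
Evaluate successive powers at the divisors of 292:
206^1 ≡ 206 (mod 293)
206^2 ≡ 244 (mod 293)
206^4 ≡ 57 (mod 293)
206^73 ≡ 1 (mod 293) ✓
Thus |⟨206⟩| = ord(206) = 73.
[(Z/293Z)^× : ⟨206⟩] = 292/73 = 4.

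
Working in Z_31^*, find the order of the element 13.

30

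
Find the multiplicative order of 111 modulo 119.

8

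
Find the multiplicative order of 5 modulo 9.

ord(5) | φ(9) = φ(3^2) = 3·(3−1) = 6 = 2 · 3.
Divisors of 6: 1, 2, 3, 6.
Test each divisor d:
5^1 ≡ 5 (mod 9)
5^2 ≡ 7 (mod 9)
5^3 ≡ 8 (mod 9)
5^6 ≡ 1 (mod 9) ✓
The smallest such exponent is 6, so the order of 5 is 6.

6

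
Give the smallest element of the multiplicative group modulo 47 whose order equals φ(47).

5

φ(47) = 47 − 1 = 46 = 2 · 23.
Test candidates g = 2, 3, … against the prime factors q ∈ {2, 23} of φ(47): g is a generator iff g^(46/q) ≢ 1 for every such q.
g = 2: 2^23 ≡ 1 — hits 1, so not a primitive root.
g = 3: 3^23 ≡ 1 — hits 1, so not a primitive root.
g = 4: 4^23 ≡ 1 — hits 1, so not a primitive root.
g = 5: 5^23 ≡ 46; 5^2 ≡ 25 — none is 1, so 5 is a primitive root.
Hence the least primitive root of 47 is 5.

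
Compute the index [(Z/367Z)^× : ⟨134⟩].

6

Since 134 ∈ (Z/367Z)^×, its order divides φ(367) = 367 − 1 = 366 = 2 · 3 · 61.
Divisors of 366: 1, 2, 3, 6, 61, 122, 183, 366.
Compute 134^d (mod 367) for the divisors d until we hit 1:
134^1 ≡ 134 (mod 367)
134^2 ≡ 340 (mod 367)
134^3 ≡ 52 (mod 367)
134^6 ≡ 135 (mod 367)
134^61 ≡ 1 (mod 367) ✓
Thus |⟨134⟩| = ord(134) = 61.
The index is φ(367) / ord(134) = 366 / 61 = 6.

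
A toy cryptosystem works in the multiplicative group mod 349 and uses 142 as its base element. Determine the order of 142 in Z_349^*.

Since 142 ∈ (Z/349Z)^×, its order divides φ(349) = 349 − 1 = 348 = 2^2 · 3 · 29.
Divisors of 348: 1, 2, 3, 4, 6, 12, 29, 58, 87, 116, 174, 348.
Compute 142^d (mod 349) for the divisors d until we hit 1:
142^1 ≡ 142 (mod 349)
142^2 ≡ 271 (mod 349)
142^3 ≡ 92 (mod 349)
142^4 ≡ 151 (mod 349)
142^6 ≡ 88 (mod 349)
142^12 ≡ 66 (mod 349)
142^29 ≡ 227 (mod 349)
142^58 ≡ 226 (mod 349)
142^87 ≡ 348 (mod 349)
142^116 ≡ 122 (mod 349)
142^174 ≡ 1 (mod 349) ✓
The smallest such exponent is 174, so the order of 142 is 174.

174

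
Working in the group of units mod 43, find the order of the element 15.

21

The order of 15 must divide φ(43) = 43 − 1 = 42 = 2 · 3 · 7.
Divisors of 42: 1, 2, 3, 6, 7, 14, 21, 42.
Evaluate successive powers at the divisors of 42:
15^1 ≡ 15
15^2 ≡ 10
15^3 ≡ 21
15^6 ≡ 11
15^7 ≡ 36
15^14 ≡ 6
15^21 ≡ 1
The smallest such exponent is 21, so the order of 15 is 21.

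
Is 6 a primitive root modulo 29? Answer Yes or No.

No

φ(29) = 29 − 1 = 28 = 2^2 · 7.
Test 6^(28/q) mod 29 for each prime factor q of 28:
6^14 ≡ 1 (mod 29)  [q = 2: ≡ 1 ✗]
6^4 ≡ 20 (mod 29)  [q = 7: ≢ 1 ✓]
The check at q = 2 fails, so 6 generates a proper subgroup.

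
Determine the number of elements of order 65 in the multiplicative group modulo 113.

0

φ(113) = 113 − 1 = 112 = 2^4 · 7.
In a cyclic group of order 112, there are φ(d) elements of order d for each divisor d of 112, and zero for non-divisors.
Here 112 is not a multiple of 65, so there are no elements of order 65.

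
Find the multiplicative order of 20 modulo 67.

66

ord(20) | φ(67) = 67 − 1 = 66 = 2 · 3 · 11.
Divisors of 66: 1, 2, 3, 6, 11, 22, 33, 66.
Test each divisor d:
20^1 ≡ 20
20^2 ≡ 65
20^3 ≡ 27
20^6 ≡ 59
20^11 ≡ 30
20^22 ≡ 29
20^33 ≡ 66
20^66 ≡ 1
Hence ord(20) = 66.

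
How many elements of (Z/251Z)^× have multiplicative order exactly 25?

φ(251) = 251 − 1 = 250 = 2 · 5^3.
(Z/251Z)^× is cyclic (|G| = 250); a cyclic group of order m has exactly φ(d) elements of each order d | m, and none otherwise.
25 = 5^2 divides 250, and φ(25) = 20.

20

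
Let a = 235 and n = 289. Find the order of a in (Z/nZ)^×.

272

ord(235) | φ(289) = φ(17^2) = 17·(17−1) = 272 = 2^4 · 17.
Divisors of 272: 1, 2, 4, 8, 16, 17, 34, 68, 136, 272.
Compute 235^d (mod 289) for the divisors d until we hit 1:
235^1 ≡ 235 (mod 289)
235^2 ≡ 26 (mod 289)
235^4 ≡ 98 (mod 289)
235^8 ≡ 67 (mod 289)
235^16 ≡ 154 (mod 289)
235^17 ≡ 65 (mod 289)
235^34 ≡ 179 (mod 289)
235^68 ≡ 251 (mod 289)
235^136 ≡ 288 (mod 289)
235^272 ≡ 1 (mod 289) ✓
So ord_289(235) = 272.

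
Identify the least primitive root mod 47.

5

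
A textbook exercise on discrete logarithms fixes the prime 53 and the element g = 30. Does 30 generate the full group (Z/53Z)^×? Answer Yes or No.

φ(53) = 53 − 1 = 52 = 2^2 · 13.
30 is a primitive root mod 53 iff 30^(φ(53)/q) ≢ 1 for every prime q | φ(53), i.e. q ∈ {2, 13}.
30^26 ≡ 52 (mod 53)  [q = 2: ≢ 1 ✓]
30^4 ≡ 1 (mod 53)  [q = 13: ≡ 1 ✗]
30^4 ≡ 1 shows ord(30) | 4, strictly less than φ(53); not a primitive root.

No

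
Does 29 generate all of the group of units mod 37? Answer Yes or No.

No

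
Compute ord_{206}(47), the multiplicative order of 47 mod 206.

ord(47) | φ(206) = φ(2)·φ(103) = 1·102 = 102 = 2 · 3 · 17.
Divisors of 102: 1, 2, 3, 6, 17, 34, 51, 102.
Evaluate successive powers at the divisors of 102:
47^1 ≡ 47 (mod 206)
47^2 ≡ 149 (mod 206)
47^3 ≡ 205 (mod 206)
47^6 ≡ 1 (mod 206) ✓
Hence ord(47) = 6.

6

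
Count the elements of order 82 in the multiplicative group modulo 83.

40

φ(83) = 83 − 1 = 82 = 2 · 41.
(Z/83Z)^× is cyclic (|G| = 82); a cyclic group of order m has exactly φ(d) elements of each order d | m, and none otherwise.
82 = 2 · 41 divides 82, and φ(82) = 40.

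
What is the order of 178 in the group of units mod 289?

By Lagrange's theorem, ord_289(178) divides φ(289) = φ(17^2) = 17·(17−1) = 272 = 2^4 · 17.
Divisors of 272: 1, 2, 4, 8, 16, 17, 34, 68, 136, 272.
Test each divisor d:
178^1 ≡ 178
178^2 ≡ 183
178^4 ≡ 254
178^8 ≡ 69
178^16 ≡ 137
178^17 ≡ 110
178^34 ≡ 251
178^68 ≡ 288
178^136 ≡ 1
The smallest such exponent is 136, so the order of 178 is 136.

136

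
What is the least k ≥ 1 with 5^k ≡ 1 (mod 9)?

6

The order of 5 must divide φ(9) = φ(3^2) = 3·(3−1) = 6 = 2 · 3.
Divisors of 6: 1, 2, 3, 6.
Evaluate successive powers at the divisors of 6:
5^1 ≡ 5
5^2 ≡ 7
5^3 ≡ 8
5^6 ≡ 1
Hence ord(5) = 6.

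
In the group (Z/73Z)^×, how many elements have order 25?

φ(73) = 73 − 1 = 72 = 2^3 · 3^2.
(Z/73Z)^× is cyclic (|G| = 72); a cyclic group of order m has exactly φ(d) elements of each order d | m, and none otherwise.
Here 72 is not a multiple of 25, so there are no elements of order 25.

0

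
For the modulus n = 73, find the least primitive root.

5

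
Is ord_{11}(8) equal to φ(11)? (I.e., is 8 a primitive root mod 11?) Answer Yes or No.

Yes

φ(11) = 11 − 1 = 10 = 2 · 5.
An element g generates (Z/11Z)^× iff g^(10/q) ≢ 1 (mod 11) for each prime q ∈ {2, 5}.
8^5 ≡ 10 (mod 11)  [q = 2: ≢ 1 ✓]
8^2 ≡ 9 (mod 11)  [q = 5: ≢ 1 ✓]
All checks pass, so 8 has order 10 and is a primitive root modulo 11.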